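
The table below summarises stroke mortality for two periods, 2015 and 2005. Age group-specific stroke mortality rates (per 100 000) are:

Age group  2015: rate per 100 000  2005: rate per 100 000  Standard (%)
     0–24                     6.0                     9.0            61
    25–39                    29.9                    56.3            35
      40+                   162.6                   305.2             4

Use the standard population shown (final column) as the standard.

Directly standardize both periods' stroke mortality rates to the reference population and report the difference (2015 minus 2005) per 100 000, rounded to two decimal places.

Standard weights: 0.61, 0.35, 0.04.
2015: 0.6100×6.0 + 0.3500×29.9 + 0.0400×162.6 = 20.6290 per 100 000.
2005: 0.6100×9.0 + 0.3500×56.3 + 0.0400×305.2 = 37.4030 per 100 000.
Difference = 20.6290 − 37.4030 = -16.7740.

-16.77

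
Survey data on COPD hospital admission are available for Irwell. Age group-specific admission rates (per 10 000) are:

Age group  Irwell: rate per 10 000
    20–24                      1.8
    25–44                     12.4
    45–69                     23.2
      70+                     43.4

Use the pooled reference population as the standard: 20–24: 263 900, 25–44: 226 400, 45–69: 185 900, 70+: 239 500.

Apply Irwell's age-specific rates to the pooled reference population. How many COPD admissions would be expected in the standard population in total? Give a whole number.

1799

Expected COPD admissions = Σ (standard pop × age-specific rate ÷ 10 000)
= 263 900×1.8/10 000 + 226 400×12.4/10 000 + 185 900×23.2/10 000 + 239 500×43.4/10 000
= 47.50 + 280.74 + 431.29 + 1039.43 = 1798.96.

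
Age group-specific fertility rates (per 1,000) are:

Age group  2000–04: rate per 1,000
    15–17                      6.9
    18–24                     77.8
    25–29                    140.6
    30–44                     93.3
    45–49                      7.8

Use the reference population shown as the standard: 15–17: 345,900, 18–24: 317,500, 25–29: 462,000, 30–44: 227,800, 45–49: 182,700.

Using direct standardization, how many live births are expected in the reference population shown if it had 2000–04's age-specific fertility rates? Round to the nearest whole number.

Expected live births = Σ (standard pop × age-specific rate ÷ 1,000)
= 345,900×6.9/1,000 + 317,500×77.8/1,000 + 462,000×140.6/1,000 + 227,800×93.3/1,000 + 182,700×7.8/1,000
= 2386.71 + 24701.50 + 64957.20 + 21253.74 + 1425.06 = 114724.21.

114724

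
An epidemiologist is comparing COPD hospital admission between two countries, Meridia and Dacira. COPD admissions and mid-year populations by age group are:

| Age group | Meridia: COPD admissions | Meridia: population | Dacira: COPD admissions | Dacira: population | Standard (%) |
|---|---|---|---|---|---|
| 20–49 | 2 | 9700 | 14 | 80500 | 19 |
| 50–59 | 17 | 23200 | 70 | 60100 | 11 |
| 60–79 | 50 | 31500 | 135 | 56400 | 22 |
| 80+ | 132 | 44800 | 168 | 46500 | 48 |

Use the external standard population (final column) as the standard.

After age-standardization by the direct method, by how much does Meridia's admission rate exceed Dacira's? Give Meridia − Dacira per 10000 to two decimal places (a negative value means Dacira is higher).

Age-specific rates per 10000 for Meridia: 2.06, 7.33, 15.87, 29.46.
For Dacira: 1.74, 11.65, 23.94, 36.13.
Standard weights: 0.19, 0.11, 0.22, 0.48.
Meridia: 0.1900×2.06 + 0.1100×7.33 + 0.2200×15.87 + 0.4800×29.46 = 18.8327 per 10000.
Dacira: 0.1900×1.74 + 0.1100×11.65 + 0.2200×23.94 + 0.4800×36.13 = 24.2195 per 10000.
Difference = 18.8327 − 24.2195 = -5.3868.

-5.39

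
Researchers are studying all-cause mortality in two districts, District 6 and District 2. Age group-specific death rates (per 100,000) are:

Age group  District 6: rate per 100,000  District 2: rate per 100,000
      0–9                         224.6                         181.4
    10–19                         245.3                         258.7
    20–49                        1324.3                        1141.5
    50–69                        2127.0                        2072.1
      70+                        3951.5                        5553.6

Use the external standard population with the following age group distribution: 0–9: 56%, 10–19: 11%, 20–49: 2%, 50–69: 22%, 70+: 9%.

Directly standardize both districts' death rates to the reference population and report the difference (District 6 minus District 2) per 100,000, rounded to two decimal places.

Standard weights: 0.56, 0.11, 0.02, 0.22, 0.09.
District 6: 0.5600×224.6 + 0.1100×245.3 + 0.0200×1324.3 + 0.2200×2127.0 + 0.0900×3951.5 = 1002.8200 per 100,000.
District 2: 0.5600×181.4 + 0.1100×258.7 + 0.0200×1141.5 + 0.2200×2072.1 + 0.0900×5553.6 = 1108.5570 per 100,000.
Difference = 1002.8200 − 1108.5570 = -105.7370.

-105.74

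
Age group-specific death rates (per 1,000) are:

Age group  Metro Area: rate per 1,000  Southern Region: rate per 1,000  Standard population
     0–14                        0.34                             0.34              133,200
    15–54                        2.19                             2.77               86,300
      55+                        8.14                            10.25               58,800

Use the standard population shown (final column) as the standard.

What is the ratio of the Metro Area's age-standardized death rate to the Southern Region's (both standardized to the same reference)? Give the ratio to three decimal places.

Standard total = 278,300; weights = 0.4786, 0.3101, 0.2113.
The Metro Area: 0.4786×0.34 + 0.3101×2.19 + 0.2113×8.14 = 2.5617 per 1,000.
The Southern Region: 0.4786×0.34 + 0.3101×2.77 + 0.2113×10.25 = 3.1873 per 1,000.
Ratio = 2.5617 ÷ 3.1873 = 0.80370.

0.804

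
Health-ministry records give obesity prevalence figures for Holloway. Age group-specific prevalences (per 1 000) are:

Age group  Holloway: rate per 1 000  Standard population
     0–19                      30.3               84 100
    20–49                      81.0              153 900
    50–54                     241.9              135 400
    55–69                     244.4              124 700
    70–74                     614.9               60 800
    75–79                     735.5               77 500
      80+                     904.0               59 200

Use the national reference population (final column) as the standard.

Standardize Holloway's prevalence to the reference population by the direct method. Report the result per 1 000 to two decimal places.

Standard total = 695 600; weights = 0.1209, 0.2212, 0.1947, 0.1793, 0.0874, 0.1114, 0.0851.
Standardized rate: 0.1209×30.3 + 0.2212×81.0 + 0.1947×241.9 + 0.1793×244.4 + 0.0874×614.9 + 0.1114×735.5 + 0.0851×904.0 = 325.1122 per 1 000.

325.11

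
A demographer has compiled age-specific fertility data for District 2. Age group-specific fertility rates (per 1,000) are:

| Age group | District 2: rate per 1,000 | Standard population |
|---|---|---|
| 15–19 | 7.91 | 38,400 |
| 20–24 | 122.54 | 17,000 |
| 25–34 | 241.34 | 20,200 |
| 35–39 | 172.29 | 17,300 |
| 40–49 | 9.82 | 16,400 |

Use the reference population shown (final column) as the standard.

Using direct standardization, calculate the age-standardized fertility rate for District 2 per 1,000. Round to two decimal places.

Standard total = 109,300; weights = 0.3513, 0.1555, 0.1848, 0.1583, 0.1500.
Standardized rate: 0.3513×7.91 + 0.1555×122.54 + 0.1848×241.34 + 0.1583×172.29 + 0.1500×9.82 = 95.1844 per 1,000.

95.18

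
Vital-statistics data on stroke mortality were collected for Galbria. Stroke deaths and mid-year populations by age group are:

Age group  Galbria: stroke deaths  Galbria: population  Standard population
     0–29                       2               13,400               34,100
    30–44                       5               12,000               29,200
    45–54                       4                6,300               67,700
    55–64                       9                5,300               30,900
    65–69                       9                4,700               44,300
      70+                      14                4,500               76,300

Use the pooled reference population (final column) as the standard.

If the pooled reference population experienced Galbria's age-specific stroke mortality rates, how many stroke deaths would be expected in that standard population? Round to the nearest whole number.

435

Age-specific rates per 100,000 for Galbria: 14.93, 41.67, 63.49, 169.81, 191.49, 311.11.
Expected stroke deaths = Σ (standard pop × age-specific rate ÷ 100,000)
= 34,100×14.93/100,000 + 29,200×41.67/100,000 + 67,700×63.49/100,000 + 30,900×169.81/100,000 + 44,300×191.49/100,000 + 76,300×311.11/100,000
= 5.09 + 12.17 + 42.98 + 52.47 + 84.83 + 237.38 = 434.92.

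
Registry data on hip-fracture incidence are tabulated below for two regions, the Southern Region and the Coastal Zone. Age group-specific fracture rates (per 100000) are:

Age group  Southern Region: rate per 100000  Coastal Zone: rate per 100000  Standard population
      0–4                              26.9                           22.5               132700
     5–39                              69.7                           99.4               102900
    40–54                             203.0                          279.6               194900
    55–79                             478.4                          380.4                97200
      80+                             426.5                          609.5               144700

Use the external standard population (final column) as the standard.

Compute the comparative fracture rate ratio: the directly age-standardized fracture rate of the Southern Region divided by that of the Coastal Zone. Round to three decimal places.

Standard total = 672400; weights = 0.1974, 0.1530, 0.2899, 0.1446, 0.2152.
The Southern Region: 0.1974×26.9 + 0.1530×69.7 + 0.2899×203.0 + 0.1446×478.4 + 0.2152×426.5 = 235.7547 per 100000.
The Coastal Zone: 0.1974×22.5 + 0.1530×99.4 + 0.2899×279.6 + 0.1446×380.4 + 0.2152×609.5 = 286.8495 per 100000.
Ratio = 235.7547 ÷ 286.8495 = 0.82188.

0.822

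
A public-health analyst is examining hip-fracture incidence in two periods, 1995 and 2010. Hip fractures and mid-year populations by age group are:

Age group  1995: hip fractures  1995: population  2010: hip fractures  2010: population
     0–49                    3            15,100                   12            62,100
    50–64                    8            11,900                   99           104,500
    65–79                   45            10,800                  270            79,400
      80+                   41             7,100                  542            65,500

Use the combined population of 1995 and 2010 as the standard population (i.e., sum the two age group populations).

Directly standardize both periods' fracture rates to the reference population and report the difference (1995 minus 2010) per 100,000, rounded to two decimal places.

-40.41

Age-specific rates per 100,000 for 1995: 19.87, 67.23, 416.67, 577.46.
For 2010: 19.32, 94.74, 340.05, 827.48.
Combined standard total = 356,400; weights = 0.2166, 0.3266, 0.2531, 0.2037.
1995: 0.2166×19.87 + 0.3266×67.23 + 0.2531×416.67 + 0.2037×577.46 = 249.3442 per 100,000.
2010: 0.2166×19.32 + 0.3266×94.74 + 0.2531×340.05 + 0.2037×827.48 = 289.7498 per 100,000.
Difference = 249.3442 − 289.7498 = -40.4056.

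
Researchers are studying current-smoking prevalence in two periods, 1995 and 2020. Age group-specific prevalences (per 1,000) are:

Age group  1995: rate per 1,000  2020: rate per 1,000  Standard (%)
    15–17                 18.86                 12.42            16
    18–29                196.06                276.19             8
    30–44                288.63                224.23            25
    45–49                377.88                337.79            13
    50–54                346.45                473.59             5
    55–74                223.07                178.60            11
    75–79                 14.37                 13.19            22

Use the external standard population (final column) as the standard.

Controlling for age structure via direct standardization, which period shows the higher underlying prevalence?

Standard weights: 0.16, 0.08, 0.25, 0.13, 0.05, 0.11, 0.22.
1995: 0.1600×18.86 + 0.0800×196.06 + 0.2500×288.63 + 0.1300×377.88 + 0.0500×346.45 + 0.1100×223.07 + 0.2200×14.37 = 185.0059 per 1,000.
2020: 0.1600×12.42 + 0.0800×276.19 + 0.2500×224.23 + 0.1300×337.79 + 0.0500×473.59 + 0.1100×178.60 + 0.2200×13.19 = 170.2799 per 1,000.

1995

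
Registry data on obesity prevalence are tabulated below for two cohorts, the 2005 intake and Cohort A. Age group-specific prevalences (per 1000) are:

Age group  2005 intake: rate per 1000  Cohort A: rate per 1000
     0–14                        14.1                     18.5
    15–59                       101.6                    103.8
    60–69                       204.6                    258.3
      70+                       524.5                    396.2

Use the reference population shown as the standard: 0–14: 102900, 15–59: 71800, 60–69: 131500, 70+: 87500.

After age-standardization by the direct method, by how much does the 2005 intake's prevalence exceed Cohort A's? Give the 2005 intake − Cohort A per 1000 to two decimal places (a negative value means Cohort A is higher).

9.03

Standard total = 393700; weights = 0.2614, 0.1824, 0.3340, 0.2223.
The 2005 intake: 0.2614×14.1 + 0.1824×101.6 + 0.3340×204.6 + 0.2223×524.5 = 207.1232 per 1000.
Cohort A: 0.2614×18.5 + 0.1824×103.8 + 0.3340×258.3 + 0.2223×396.2 = 198.0961 per 1000.
Difference = 207.1232 − 198.0961 = 9.0271.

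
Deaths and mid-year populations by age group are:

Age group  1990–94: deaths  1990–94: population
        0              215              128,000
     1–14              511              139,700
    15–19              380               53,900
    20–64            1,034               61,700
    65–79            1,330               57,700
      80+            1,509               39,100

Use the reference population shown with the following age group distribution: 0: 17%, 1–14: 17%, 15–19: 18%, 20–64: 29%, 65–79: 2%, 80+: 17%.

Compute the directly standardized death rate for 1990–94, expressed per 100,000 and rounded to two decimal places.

1405.82

Age-specific rates per 100,000 for 1990–94: 167.97, 365.78, 705.01, 1675.85, 2305.03, 3859.34.
Standard weights: 0.17, 0.17, 0.18, 0.29, 0.02, 0.17.
Standardized rate: 0.1700×167.97 + 0.1700×365.78 + 0.1800×705.01 + 0.2900×1675.85 + 0.0200×2305.03 + 0.1700×3859.34 = 1405.8238 per 100,000.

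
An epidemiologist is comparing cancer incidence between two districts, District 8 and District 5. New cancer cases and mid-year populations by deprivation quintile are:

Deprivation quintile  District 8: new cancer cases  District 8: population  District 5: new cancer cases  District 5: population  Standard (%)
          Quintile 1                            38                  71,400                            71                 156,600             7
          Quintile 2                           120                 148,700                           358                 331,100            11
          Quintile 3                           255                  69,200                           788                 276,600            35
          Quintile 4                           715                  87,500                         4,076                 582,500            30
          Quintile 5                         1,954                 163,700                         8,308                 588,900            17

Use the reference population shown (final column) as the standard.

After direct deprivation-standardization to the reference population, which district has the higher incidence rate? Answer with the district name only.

Deprivation-specific rates per 100,000 for District 8: 53.22, 80.70, 368.50, 817.14, 1193.65.
For District 5: 45.34, 108.12, 284.89, 699.74, 1410.77.
Standard weights: 0.07, 0.11, 0.35, 0.30, 0.17.
District 8: 0.0700×53.22 + 0.1100×80.70 + 0.3500×368.50 + 0.3000×817.14 + 0.1700×1193.65 = 589.6392 per 100,000.
District 5: 0.0700×45.34 + 0.1100×108.12 + 0.3500×284.89 + 0.3000×699.74 + 0.1700×1410.77 = 564.5311 per 100,000.
The crude rates (570.21 vs 702.64) would put District 5 higher, but that reflects its deprivation composition; once standardized to a common deprivation structure, District 8 has the higher underlying rate.

District 8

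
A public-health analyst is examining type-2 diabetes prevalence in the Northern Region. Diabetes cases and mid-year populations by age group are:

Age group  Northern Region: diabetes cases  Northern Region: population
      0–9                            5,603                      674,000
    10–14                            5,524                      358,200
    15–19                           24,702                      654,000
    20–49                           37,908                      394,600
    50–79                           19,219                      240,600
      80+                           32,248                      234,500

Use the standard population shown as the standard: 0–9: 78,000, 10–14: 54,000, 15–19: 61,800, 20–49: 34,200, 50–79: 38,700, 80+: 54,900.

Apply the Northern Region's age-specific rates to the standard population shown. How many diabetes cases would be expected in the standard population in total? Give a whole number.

Age-specific rates per 1,000 for the Northern Region: 8.313, 15.422, 37.771, 96.067, 79.879, 137.518.
Expected diabetes cases = Σ (standard pop × age-specific rate ÷ 1,000)
= 78,000×8.313/1,000 + 54,000×15.422/1,000 + 61,800×37.771/1,000 + 34,200×96.067/1,000 + 38,700×79.879/1,000 + 54,900×137.518/1,000
= 648.42 + 832.76 + 2334.23 + 3285.49 + 3091.34 + 7549.74 = 17741.98.

17742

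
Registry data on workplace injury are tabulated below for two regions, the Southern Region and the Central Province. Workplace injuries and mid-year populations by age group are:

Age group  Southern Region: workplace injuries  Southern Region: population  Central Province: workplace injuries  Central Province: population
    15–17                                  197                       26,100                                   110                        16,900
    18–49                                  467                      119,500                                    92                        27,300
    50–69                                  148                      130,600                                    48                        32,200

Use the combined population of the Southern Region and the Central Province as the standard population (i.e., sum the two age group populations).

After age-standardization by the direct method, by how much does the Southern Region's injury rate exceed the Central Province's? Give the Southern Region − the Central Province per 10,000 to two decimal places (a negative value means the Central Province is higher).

Age-specific rates per 10,000 for the Southern Region: 75.48, 39.08, 11.33.
For the Central Province: 65.09, 33.70, 14.91.
Combined standard total = 352,600; weights = 0.1220, 0.4163, 0.4617.
The Southern Region: 0.1220×75.48 + 0.4163×39.08 + 0.4617×11.33 = 30.7072 per 10,000.
The Central Province: 0.1220×65.09 + 0.4163×33.70 + 0.4617×14.91 = 28.8507 per 10,000.
Difference = 30.7072 − 28.8507 = 1.8565.

1.86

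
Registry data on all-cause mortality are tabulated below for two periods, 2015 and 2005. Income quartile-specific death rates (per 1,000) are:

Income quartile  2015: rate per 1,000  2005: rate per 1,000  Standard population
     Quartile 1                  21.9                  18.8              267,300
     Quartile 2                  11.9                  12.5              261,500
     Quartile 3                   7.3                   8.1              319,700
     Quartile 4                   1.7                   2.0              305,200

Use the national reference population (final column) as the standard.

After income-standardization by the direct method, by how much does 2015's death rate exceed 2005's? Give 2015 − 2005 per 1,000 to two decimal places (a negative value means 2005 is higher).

Standard total = 1,153,700; weights = 0.2317, 0.2267, 0.2771, 0.2645.
2015: 0.2317×21.9 + 0.2267×11.9 + 0.2771×7.3 + 0.2645×1.7 = 10.2439 per 1,000.
2005: 0.2317×18.8 + 0.2267×12.5 + 0.2771×8.1 + 0.2645×2.0 = 9.9627 per 1,000.
Difference = 10.2439 − 9.9627 = 0.2812.

0.28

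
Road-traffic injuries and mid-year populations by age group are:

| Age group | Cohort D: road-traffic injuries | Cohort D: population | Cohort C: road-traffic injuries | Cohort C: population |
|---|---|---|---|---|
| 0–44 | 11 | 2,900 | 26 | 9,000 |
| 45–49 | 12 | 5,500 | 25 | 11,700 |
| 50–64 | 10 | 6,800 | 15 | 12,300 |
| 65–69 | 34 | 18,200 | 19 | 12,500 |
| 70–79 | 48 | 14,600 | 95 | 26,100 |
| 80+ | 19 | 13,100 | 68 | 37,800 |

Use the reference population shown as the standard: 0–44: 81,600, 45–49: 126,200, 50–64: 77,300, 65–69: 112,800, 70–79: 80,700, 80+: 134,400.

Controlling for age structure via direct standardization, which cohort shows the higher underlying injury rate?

Age-specific rates per 100,000 for Cohort D: 379.31, 218.18, 147.06, 186.81, 328.77, 145.04.
For Cohort C: 288.89, 213.68, 121.95, 152.00, 363.98, 179.89.
Standard total = 613,000; weights = 0.1331, 0.2059, 0.1261, 0.1840, 0.1316, 0.2192.
Cohort D: 0.1331×379.31 + 0.2059×218.18 + 0.1261×147.06 + 0.1840×186.81 + 0.1316×328.77 + 0.2192×145.04 = 223.4112 per 100,000.
Cohort C: 0.1331×288.89 + 0.2059×213.68 + 0.1261×121.95 + 0.1840×152.00 + 0.1316×363.98 + 0.2192×179.89 = 213.1532 per 100,000.
The crude rates (219.31 vs 226.69) would put Cohort C higher, but that reflects its age composition; once standardized to a common age structure, Cohort D has the higher underlying rate.

Cohort D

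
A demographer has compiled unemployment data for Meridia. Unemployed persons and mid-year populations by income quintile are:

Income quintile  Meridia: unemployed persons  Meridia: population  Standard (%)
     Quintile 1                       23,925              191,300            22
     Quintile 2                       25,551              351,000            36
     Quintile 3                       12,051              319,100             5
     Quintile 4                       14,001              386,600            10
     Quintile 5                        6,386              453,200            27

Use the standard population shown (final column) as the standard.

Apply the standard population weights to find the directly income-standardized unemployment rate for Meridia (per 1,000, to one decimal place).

Income-specific rates per 1,000 for Meridia: 125.065, 72.795, 37.766, 36.216, 14.091.
Standard weights: 0.22, 0.36, 0.05, 0.10, 0.27.
Standardized rate: 0.2200×125.065 + 0.3600×72.795 + 0.0500×37.766 + 0.1000×36.216 + 0.2700×14.091 = 63.0349 per 1,000.

63.0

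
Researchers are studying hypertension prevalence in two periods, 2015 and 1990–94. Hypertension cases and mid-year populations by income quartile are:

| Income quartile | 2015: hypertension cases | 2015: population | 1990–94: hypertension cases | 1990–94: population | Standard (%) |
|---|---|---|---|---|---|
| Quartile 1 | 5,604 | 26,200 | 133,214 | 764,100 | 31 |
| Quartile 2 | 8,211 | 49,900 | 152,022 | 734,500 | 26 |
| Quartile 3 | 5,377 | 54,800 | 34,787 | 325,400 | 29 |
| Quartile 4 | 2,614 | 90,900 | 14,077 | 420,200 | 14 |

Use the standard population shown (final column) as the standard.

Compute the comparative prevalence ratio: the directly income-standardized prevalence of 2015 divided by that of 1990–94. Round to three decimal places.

0.986

Income-specific rates per 1,000 for 2015: 213.893, 164.549, 98.120, 28.757.
For 1990–94: 174.341, 206.973, 106.905, 33.501.
Standard weights: 0.31, 0.26, 0.29, 0.14.
2015: 0.3100×213.893 + 0.2600×164.549 + 0.2900×98.120 + 0.1400×28.757 = 141.5705 per 1,000.
1990–94: 0.3100×174.341 + 0.2600×206.973 + 0.2900×106.905 + 0.1400×33.501 = 143.5515 per 1,000.
Ratio = 141.5705 ÷ 143.5515 = 0.98620.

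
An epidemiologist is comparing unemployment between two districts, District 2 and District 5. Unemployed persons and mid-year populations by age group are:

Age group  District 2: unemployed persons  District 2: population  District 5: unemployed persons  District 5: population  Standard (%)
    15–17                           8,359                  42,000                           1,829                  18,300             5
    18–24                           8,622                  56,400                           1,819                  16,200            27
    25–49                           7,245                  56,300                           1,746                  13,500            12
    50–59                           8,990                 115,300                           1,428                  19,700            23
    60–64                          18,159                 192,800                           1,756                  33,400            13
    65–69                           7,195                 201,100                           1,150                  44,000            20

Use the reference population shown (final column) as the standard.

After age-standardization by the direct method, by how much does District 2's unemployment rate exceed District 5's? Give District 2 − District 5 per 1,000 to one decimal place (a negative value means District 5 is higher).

Age-specific rates per 1,000 for District 2: 199.024, 152.872, 128.686, 77.971, 94.186, 35.778.
For District 5: 99.945, 112.284, 129.333, 72.487, 52.575, 26.136.
Standard weights: 0.05, 0.27, 0.12, 0.23, 0.13, 0.20.
District 2: 0.0500×199.024 + 0.2700×152.872 + 0.1200×128.686 + 0.2300×77.971 + 0.1300×94.186 + 0.2000×35.778 = 104.0020 per 1,000.
District 5: 0.0500×99.945 + 0.2700×112.284 + 0.1200×129.333 + 0.2300×72.487 + 0.1300×52.575 + 0.2000×26.136 = 79.5680 per 1,000.
Difference = 104.0020 − 79.5680 = 24.4340.

24.4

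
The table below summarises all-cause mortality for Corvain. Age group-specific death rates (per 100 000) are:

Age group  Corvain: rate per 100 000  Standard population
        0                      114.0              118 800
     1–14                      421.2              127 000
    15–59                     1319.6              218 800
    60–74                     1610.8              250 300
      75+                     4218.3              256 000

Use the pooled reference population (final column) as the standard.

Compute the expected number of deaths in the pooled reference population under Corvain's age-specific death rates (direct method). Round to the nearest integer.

Expected deaths = Σ (standard pop × age-specific rate ÷ 100 000)
= 118 800×114.0/100 000 + 127 000×421.2/100 000 + 218 800×1319.6/100 000 + 250 300×1610.8/100 000 + 256 000×4218.3/100 000
= 135.43 + 534.92 + 2887.28 + 4031.83 + 10798.85 = 18388.32.

18388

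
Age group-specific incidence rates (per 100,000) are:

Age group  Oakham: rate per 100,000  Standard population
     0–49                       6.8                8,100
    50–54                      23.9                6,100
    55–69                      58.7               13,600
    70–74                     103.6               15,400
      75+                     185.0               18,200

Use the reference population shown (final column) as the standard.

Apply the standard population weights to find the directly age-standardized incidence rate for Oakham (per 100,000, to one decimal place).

97.1

Standard total = 61,400; weights = 0.1319, 0.0993, 0.2215, 0.2508, 0.2964.
Standardized rate: 0.1319×6.8 + 0.0993×23.9 + 0.2215×58.7 + 0.2508×103.6 + 0.2964×185.0 = 97.0950 per 100,000.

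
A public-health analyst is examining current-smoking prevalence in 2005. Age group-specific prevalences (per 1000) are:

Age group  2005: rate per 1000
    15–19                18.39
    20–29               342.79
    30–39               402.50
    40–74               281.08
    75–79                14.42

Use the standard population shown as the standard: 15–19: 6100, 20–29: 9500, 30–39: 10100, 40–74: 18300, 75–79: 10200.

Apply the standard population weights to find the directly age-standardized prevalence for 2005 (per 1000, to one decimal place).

Standard total = 54200; weights = 0.1125, 0.1753, 0.1863, 0.3376, 0.1882.
Standardized rate: 0.1125×18.39 + 0.1753×342.79 + 0.1863×402.50 + 0.3376×281.08 + 0.1882×14.42 = 234.7746 per 1000.

234.8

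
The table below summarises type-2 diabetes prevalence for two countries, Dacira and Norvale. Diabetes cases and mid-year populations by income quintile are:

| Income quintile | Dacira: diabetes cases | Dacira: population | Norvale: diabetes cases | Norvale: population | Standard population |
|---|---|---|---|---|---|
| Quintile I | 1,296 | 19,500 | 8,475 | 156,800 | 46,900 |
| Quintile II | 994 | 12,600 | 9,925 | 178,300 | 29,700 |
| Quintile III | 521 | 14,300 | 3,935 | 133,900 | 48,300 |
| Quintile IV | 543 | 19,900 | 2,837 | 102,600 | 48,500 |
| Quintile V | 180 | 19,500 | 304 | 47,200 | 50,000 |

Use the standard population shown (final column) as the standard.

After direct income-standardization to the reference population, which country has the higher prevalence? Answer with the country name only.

Income-specific rates per 1,000 for Dacira: 66.462, 78.889, 36.434, 27.286, 9.231.
For Norvale: 54.050, 55.665, 29.388, 27.651, 6.441.
Standard total = 223,400; weights = 0.2099, 0.1329, 0.2162, 0.2171, 0.2238.
Dacira: 0.2099×66.462 + 0.1329×78.889 + 0.2162×36.434 + 0.2171×27.286 + 0.2238×9.231 = 40.3076 per 1,000.
Norvale: 0.2099×54.050 + 0.1329×55.665 + 0.2162×29.388 + 0.2171×27.651 + 0.2238×6.441 = 32.5457 per 1,000.

Dacira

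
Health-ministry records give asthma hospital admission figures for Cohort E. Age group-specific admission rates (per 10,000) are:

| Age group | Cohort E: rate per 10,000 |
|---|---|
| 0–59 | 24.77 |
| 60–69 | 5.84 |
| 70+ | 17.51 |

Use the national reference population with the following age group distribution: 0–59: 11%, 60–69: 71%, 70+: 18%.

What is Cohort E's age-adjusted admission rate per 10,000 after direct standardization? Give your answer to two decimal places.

10.02

Standard weights: 0.11, 0.71, 0.18.
Standardized rate: 0.1100×24.77 + 0.7100×5.84 + 0.1800×17.51 = 10.0229 per 10,000.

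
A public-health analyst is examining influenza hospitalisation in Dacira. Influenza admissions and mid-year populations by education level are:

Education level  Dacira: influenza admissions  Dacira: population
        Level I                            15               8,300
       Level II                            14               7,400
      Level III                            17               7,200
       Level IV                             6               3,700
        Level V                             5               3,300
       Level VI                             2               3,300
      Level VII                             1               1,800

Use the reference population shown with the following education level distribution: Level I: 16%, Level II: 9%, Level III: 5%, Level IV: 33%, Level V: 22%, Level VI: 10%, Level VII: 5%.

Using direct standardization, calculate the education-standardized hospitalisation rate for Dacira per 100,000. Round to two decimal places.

153.43

Education-specific rates per 100,000 for Dacira: 180.72, 189.19, 236.11, 162.16, 151.52, 60.61, 55.56.
Standard weights: 0.16, 0.09, 0.05, 0.33, 0.22, 0.10, 0.05.
Standardized rate: 0.1600×180.72 + 0.0900×189.19 + 0.0500×236.11 + 0.3300×162.16 + 0.2200×151.52 + 0.1000×60.61 + 0.0500×55.56 = 153.4335 per 100,000.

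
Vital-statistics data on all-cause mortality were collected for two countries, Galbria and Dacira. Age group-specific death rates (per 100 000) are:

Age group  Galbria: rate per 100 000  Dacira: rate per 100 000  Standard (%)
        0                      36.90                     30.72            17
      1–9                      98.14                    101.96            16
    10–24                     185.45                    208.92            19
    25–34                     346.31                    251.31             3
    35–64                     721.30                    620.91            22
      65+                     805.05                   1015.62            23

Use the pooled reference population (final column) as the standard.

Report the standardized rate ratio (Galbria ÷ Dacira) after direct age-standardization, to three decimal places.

0.937

Standard weights: 0.17, 0.16, 0.19, 0.03, 0.22, 0.23.
Galbria: 0.1700×36.90 + 0.1600×98.14 + 0.1900×185.45 + 0.0300×346.31 + 0.2200×721.30 + 0.2300×805.05 = 411.4477 per 100 000.
Dacira: 0.1700×30.72 + 0.1600×101.96 + 0.1900×208.92 + 0.0300×251.31 + 0.2200×620.91 + 0.2300×1015.62 = 438.9629 per 100 000.
Ratio = 411.4477 ÷ 438.9629 = 0.93732.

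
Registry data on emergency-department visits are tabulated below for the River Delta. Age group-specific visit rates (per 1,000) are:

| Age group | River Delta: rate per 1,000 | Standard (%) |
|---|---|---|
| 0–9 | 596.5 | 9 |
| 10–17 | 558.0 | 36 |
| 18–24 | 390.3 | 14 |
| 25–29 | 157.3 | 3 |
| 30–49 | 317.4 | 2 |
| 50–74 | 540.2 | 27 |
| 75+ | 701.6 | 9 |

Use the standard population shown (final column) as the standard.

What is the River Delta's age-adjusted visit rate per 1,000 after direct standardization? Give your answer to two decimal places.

529.27

Standard weights: 0.09, 0.36, 0.14, 0.03, 0.02, 0.27, 0.09.
Standardized rate: 0.0900×596.5 + 0.3600×558.0 + 0.1400×390.3 + 0.0300×157.3 + 0.0200×317.4 + 0.2700×540.2 + 0.0900×701.6 = 529.2720 per 1,000.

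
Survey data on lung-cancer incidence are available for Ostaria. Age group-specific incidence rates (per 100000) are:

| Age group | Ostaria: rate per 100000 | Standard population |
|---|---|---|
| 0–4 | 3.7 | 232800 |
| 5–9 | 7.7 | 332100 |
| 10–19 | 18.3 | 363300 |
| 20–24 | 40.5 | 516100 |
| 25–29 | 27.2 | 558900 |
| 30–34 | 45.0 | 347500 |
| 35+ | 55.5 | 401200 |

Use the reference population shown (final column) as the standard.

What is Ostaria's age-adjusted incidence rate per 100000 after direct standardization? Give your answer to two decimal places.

30.55

Standard total = 2751900; weights = 0.0846, 0.1207, 0.1320, 0.1875, 0.2031, 0.1263, 0.1458.
Standardized rate: 0.0846×3.7 + 0.1207×7.7 + 0.1320×18.3 + 0.1875×40.5 + 0.2031×27.2 + 0.1263×45.0 + 0.1458×55.5 = 30.5517 per 100000.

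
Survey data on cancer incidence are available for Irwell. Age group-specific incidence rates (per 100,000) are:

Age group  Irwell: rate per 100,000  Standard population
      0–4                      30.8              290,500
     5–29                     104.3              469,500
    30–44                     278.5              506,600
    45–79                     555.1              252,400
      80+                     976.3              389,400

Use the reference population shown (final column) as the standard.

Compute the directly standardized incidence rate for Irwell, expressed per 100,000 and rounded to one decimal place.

376.9

Standard total = 1,908,400; weights = 0.1522, 0.2460, 0.2655, 0.1323, 0.2040.
Standardized rate: 0.1522×30.8 + 0.2460×104.3 + 0.2655×278.5 + 0.1323×555.1 + 0.2040×976.3 = 376.9036 per 100,000.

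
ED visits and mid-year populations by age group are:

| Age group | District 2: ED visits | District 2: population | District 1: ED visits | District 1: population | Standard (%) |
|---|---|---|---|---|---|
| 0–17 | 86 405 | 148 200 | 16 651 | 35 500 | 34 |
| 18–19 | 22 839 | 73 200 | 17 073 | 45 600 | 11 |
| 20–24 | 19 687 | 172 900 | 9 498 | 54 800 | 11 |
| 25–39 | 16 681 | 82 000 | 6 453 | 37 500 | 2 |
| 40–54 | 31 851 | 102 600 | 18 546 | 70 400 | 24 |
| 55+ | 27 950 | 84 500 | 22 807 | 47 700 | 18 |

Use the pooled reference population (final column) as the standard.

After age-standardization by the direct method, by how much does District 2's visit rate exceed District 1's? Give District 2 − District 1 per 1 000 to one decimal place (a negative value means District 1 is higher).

10.7

Age-specific rates per 1 000 for District 2: 583.030, 312.008, 113.864, 203.427, 310.439, 330.769.
For District 1: 469.042, 374.408, 173.321, 172.080, 263.438, 478.134.
Standard weights: 0.34, 0.11, 0.11, 0.02, 0.24, 0.18.
District 2: 0.3400×583.030 + 0.1100×312.008 + 0.1100×113.864 + 0.0200×203.427 + 0.2400×310.439 + 0.1800×330.769 = 383.1882 per 1 000.
District 1: 0.3400×469.042 + 0.1100×374.408 + 0.1100×173.321 + 0.0200×172.080 + 0.2400×263.438 + 0.1800×478.134 = 372.4553 per 1 000.
Difference = 383.1882 − 372.4553 = 10.7329.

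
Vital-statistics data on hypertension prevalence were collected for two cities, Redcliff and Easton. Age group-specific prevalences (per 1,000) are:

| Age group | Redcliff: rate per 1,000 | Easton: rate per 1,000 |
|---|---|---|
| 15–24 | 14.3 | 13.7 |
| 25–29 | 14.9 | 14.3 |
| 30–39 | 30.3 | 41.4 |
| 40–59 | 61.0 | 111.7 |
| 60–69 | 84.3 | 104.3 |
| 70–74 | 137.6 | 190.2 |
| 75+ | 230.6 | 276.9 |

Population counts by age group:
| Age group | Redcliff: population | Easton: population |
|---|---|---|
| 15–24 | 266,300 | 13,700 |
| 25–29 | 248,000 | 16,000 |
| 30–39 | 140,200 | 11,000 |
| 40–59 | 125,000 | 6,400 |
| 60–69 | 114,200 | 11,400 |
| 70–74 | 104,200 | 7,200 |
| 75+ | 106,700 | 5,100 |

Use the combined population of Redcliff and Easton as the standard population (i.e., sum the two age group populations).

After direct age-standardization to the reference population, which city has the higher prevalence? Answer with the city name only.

Combined standard total = 1,175,400; weights = 0.2382, 0.2246, 0.1286, 0.1118, 0.1069, 0.0948, 0.0951.
Redcliff: 0.2382×14.3 + 0.2246×14.9 + 0.1286×30.3 + 0.1118×61.0 + 0.1069×84.3 + 0.0948×137.6 + 0.0951×230.6 = 61.4533 per 1,000.
Easton: 0.2382×13.7 + 0.2246×14.3 + 0.1286×41.4 + 0.1118×111.7 + 0.1069×104.3 + 0.0948×190.2 + 0.0951×276.9 = 79.7975 per 1,000.

Easton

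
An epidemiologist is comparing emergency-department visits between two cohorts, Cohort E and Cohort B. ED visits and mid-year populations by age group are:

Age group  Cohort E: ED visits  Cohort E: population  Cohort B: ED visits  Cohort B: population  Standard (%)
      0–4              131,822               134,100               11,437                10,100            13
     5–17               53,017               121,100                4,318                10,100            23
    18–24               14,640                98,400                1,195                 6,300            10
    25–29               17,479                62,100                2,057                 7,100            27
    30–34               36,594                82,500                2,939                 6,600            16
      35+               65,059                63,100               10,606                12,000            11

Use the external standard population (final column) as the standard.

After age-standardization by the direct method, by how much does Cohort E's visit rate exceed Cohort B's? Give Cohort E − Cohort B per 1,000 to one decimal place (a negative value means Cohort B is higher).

-7.5

Age-specific rates per 1,000 for Cohort E: 983.013, 437.795, 148.780, 281.465, 443.564, 1031.046.
For Cohort B: 1132.376, 427.525, 189.683, 289.718, 445.303, 883.833.
Standard weights: 0.13, 0.23, 0.10, 0.27, 0.16, 0.11.
Cohort E: 0.1300×983.013 + 0.2300×437.795 + 0.1000×148.780 + 0.2700×281.465 + 0.1600×443.564 + 0.1100×1031.046 = 503.7435 per 1,000.
Cohort B: 0.1300×1132.376 + 0.2300×427.525 + 0.1000×189.683 + 0.2700×289.718 + 0.1600×445.303 + 0.1100×883.833 = 511.2020 per 1,000.
Difference = 503.7435 − 511.2020 = -7.4585.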